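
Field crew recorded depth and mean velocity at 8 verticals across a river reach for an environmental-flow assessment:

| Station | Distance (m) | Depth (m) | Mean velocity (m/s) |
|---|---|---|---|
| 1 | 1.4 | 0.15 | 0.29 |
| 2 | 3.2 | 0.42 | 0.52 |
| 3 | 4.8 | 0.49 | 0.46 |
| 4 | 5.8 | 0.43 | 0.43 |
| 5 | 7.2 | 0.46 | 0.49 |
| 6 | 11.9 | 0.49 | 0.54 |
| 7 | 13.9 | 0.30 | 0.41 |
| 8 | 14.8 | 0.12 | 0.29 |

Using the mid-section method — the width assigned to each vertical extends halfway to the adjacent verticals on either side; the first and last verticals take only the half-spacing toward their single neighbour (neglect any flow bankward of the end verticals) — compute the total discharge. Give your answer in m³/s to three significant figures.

w_1 = (3.2 − 1.4)/2 = 0.9 m; q_1 = 0.29 × 0.15 × 0.9 = 0.03915 m³/s
w_2 = (4.8 − 1.4)/2 = 1.7 m; q_2 = 0.52 × 0.42 × 1.7 = 0.3713 m³/s
w_3 = (5.8 − 3.2)/2 = 1.3 m; q_3 = 0.46 × 0.49 × 1.3 = 0.2930 m³/s
w_4 = (7.2 − 4.8)/2 = 1.2 m; q_4 = 0.43 × 0.43 × 1.2 = 0.2219 m³/s
w_5 = (11.9 − 5.8)/2 = 3.05 m; q_5 = 0.49 × 0.46 × 3.05 = 0.6875 m³/s
w_6 = (13.9 − 7.2)/2 = 3.35 m; q_6 = 0.54 × 0.49 × 3.35 = 0.8864 m³/s
w_7 = (14.8 − 11.9)/2 = 1.45 m; q_7 = 0.41 × 0.30 × 1.45 = 0.1784 m³/s
w_8 = (14.8 − 13.9)/2 = 0.45 m; q_8 = 0.29 × 0.12 × 0.45 = 0.01566 m³/s
Q = Σ qᵢ = 2.693 m³/s

2.69 m³/s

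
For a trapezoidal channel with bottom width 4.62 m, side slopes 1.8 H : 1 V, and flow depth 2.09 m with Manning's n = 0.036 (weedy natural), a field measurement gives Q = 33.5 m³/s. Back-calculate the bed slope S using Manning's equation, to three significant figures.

A = (b + z·y)·y = (4.62 + 1.8×2.09)×2.09 = 17.52 m²
P = b + 2y√(1+z²) = 4.62 + 2×2.09×√(1+1.8²) = 13.23 m
R = A/P = 17.52/13.23 = 1.324 m
S = (Q·n / (1·A·R^(2/3)))² = (33.5×0.036 / (1×17.52×1.206))² = 0.003258

0.00326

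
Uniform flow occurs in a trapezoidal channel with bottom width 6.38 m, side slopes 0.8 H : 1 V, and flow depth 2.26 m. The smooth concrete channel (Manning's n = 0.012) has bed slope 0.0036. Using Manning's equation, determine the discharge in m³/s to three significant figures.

122 m³/s

A = (b + z·y)·y = (6.38 + 0.8×2.26)×2.26 = 18.50 m²
P = b + 2y√(1+z²) = 6.38 + 2×2.26×√(1+0.8²) = 12.17 m
R = A/P = 18.50/12.17 = 1.521 m
Q = (1/n)·A·R^(2/3)·S^(1/2) = (1/0.012) × 18.50 × 1.521^(2/3) × 0.0036^(1/2) = 122.4 m³/s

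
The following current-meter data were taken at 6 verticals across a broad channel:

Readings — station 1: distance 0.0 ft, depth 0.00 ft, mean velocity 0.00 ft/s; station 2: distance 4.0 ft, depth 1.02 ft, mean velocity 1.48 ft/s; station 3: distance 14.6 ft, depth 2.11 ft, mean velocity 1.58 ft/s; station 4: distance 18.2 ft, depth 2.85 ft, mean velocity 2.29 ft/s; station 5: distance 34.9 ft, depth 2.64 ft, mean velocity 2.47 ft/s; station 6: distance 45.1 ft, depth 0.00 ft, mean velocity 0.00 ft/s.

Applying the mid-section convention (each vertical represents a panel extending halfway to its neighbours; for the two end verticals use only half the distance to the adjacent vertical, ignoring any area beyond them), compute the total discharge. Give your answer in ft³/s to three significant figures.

w_2 = (14.6 − 0.0)/2 = 7.3 ft; q_2 = 1.48 × 1.02 × 7.3 = 11.02 ft³/s
w_3 = (18.2 − 4.0)/2 = 7.1 ft; q_3 = 1.58 × 2.11 × 7.1 = 23.67 ft³/s
w_4 = (34.9 − 14.6)/2 = 10.15 ft; q_4 = 2.29 × 2.85 × 10.15 = 66.24 ft³/s
w_5 = (45.1 − 18.2)/2 = 13.45 ft; q_5 = 2.47 × 2.64 × 13.45 = 87.70 ft³/s
Stations 1, 6 contribute zero (depth or velocity is 0).
Q = Σ qᵢ = 188.6 ft³/s

189 ft³/s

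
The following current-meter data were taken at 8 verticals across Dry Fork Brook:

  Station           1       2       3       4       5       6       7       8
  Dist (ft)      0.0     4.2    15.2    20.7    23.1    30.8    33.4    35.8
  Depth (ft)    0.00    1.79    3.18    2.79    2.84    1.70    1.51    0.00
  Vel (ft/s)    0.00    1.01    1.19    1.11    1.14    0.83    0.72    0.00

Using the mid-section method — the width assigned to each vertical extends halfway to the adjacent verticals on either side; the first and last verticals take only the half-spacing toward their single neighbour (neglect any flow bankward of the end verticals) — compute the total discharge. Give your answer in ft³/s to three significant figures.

83.5 ft³/s

w_2 = (15.2 − 0.0)/2 = 7.6 ft; q_2 = 1.01 × 1.79 × 7.6 = 13.74 ft³/s
w_3 = (20.7 − 4.2)/2 = 8.25 ft; q_3 = 1.19 × 3.18 × 8.25 = 31.22 ft³/s
w_4 = (23.1 − 15.2)/2 = 3.95 ft; q_4 = 1.11 × 2.79 × 3.95 = 12.23 ft³/s
w_5 = (30.8 − 20.7)/2 = 5.05 ft; q_5 = 1.14 × 2.84 × 5.05 = 16.35 ft³/s
w_6 = (33.4 − 23.1)/2 = 5.15 ft; q_6 = 0.83 × 1.70 × 5.15 = 7.267 ft³/s
w_7 = (35.8 − 30.8)/2 = 2.5 ft; q_7 = 0.72 × 1.51 × 2.5 = 2.718 ft³/s
Stations 1, 8 contribute zero (depth or velocity is 0).
Q = Σ qᵢ = 83.53 ft³/s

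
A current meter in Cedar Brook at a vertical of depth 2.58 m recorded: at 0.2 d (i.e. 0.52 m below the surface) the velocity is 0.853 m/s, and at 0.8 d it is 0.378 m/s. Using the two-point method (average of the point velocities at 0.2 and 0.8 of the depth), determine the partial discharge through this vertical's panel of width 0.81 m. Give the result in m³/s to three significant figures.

v̄ = (0.853 + 0.378) / 2 = 0.6155 m/s
q = v̄ × d × w = 0.6155 × 2.58 × 0.81 = 1.286 m³/s

1.29 m³/s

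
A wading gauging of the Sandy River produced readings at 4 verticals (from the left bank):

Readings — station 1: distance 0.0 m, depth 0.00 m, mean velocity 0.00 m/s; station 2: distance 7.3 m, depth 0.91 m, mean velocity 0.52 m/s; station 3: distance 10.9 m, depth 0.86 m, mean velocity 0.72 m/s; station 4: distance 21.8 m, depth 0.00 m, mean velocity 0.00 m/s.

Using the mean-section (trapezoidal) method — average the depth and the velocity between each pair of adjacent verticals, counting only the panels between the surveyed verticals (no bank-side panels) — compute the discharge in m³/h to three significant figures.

Panel 1-2: Δb = 7.3 m, d̄ = (0.00+0.91)/2 = 0.455, v̄ = (0.00+0.52)/2 = 0.26 → q = 7.3×0.455×0.26 = 0.8636 m³/s
Panel 2-3: Δb = 3.6 m, d̄ = (0.91+0.86)/2 = 0.885, v̄ = (0.52+0.72)/2 = 0.62 → q = 3.6×0.885×0.62 = 1.975 m³/s
Panel 3-4: Δb = 10.9 m, d̄ = (0.86+0.00)/2 = 0.43, v̄ = (0.72+0.00)/2 = 0.36 → q = 10.9×0.43×0.36 = 1.687 m³/s
Q = Σ q = 4.526 m³/s
= 4.526 × 3600 = 16290 m³/h

16300 m³/h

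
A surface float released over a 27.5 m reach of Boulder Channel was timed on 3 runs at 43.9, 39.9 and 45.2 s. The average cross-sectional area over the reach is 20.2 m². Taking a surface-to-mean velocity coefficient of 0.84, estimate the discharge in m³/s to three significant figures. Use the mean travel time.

10.9 m³/s

t̄ = (43.9 + 39.9 + 45.2) / 3 = 43 s
v_surface = L / t̄ = 27.5 / 43 = 0.6395 m/s
v_mean = 0.84 × 0.6395 = 0.5372 m/s
Q = A × v_mean = 20.2 × 0.5372 = 10.85 m³/s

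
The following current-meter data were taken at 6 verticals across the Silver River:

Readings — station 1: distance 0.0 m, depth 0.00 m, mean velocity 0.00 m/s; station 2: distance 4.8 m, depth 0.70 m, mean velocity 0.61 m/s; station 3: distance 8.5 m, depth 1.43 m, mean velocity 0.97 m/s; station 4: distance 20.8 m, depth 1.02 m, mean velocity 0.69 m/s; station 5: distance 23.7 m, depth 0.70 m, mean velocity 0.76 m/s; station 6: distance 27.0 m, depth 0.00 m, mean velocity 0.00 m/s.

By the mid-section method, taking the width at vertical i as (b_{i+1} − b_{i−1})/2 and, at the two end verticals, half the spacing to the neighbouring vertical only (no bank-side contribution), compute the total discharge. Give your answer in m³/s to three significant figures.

19.9 m³/s

w_2 = (8.5 − 0.0)/2 = 4.25 m; q_2 = 0.61 × 0.70 × 4.25 = 1.815 m³/s
w_3 = (20.8 − 4.8)/2 = 8 m; q_3 = 0.97 × 1.43 × 8 = 11.10 m³/s
w_4 = (23.7 − 8.5)/2 = 7.6 m; q_4 = 0.69 × 1.02 × 7.6 = 5.349 m³/s
w_5 = (27.0 − 20.8)/2 = 3.1 m; q_5 = 0.76 × 0.70 × 3.1 = 1.649 m³/s
Stations 1, 6 contribute zero (depth or velocity is 0).
Q = Σ qᵢ = 19.91 m³/s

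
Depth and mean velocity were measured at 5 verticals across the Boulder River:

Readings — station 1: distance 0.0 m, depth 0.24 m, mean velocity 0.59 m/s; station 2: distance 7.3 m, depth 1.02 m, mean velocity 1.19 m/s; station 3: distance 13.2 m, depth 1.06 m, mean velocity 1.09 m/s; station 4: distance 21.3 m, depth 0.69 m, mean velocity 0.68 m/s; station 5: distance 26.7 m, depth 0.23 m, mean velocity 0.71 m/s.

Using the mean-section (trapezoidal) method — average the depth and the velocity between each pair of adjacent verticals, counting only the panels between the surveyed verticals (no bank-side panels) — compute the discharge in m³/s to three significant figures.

19.1 m³/s

Panel 1-2: Δb = 7.3 m, d̄ = (0.24+1.02)/2 = 0.63, v̄ = (0.59+1.19)/2 = 0.89 → q = 7.3×0.63×0.89 = 4.093 m³/s
Panel 2-3: Δb = 5.9 m, d̄ = (1.02+1.06)/2 = 1.04, v̄ = (1.19+1.09)/2 = 1.14 → q = 5.9×1.04×1.14 = 6.995 m³/s
Panel 3-4: Δb = 8.1 m, d̄ = (1.06+0.69)/2 = 0.875, v̄ = (1.09+0.68)/2 = 0.885 → q = 8.1×0.875×0.885 = 6.272 m³/s
Panel 4-5: Δb = 5.4 m, d̄ = (0.69+0.23)/2 = 0.46, v̄ = (0.68+0.71)/2 = 0.695 → q = 5.4×0.46×0.695 = 1.726 m³/s
Q = Σ q = 19.09 m³/s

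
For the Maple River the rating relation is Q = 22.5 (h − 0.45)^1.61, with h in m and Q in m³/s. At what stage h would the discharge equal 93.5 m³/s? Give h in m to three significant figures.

2.87 m

h − h₀ = (Q/C)^(1/b) = (93.5/22.5)^(1/1.61) = 2.422 m
h = 0.45 + 2.422 = 2.872 m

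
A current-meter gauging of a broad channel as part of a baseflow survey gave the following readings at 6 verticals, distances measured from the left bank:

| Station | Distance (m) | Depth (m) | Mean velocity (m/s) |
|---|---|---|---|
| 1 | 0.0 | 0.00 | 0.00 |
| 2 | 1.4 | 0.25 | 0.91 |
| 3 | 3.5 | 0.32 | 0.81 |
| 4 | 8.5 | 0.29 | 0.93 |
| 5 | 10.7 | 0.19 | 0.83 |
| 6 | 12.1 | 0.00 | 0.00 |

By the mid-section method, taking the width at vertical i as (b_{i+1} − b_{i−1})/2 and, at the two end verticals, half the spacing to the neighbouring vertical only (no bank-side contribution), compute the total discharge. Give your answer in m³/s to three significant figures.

w_2 = (3.5 − 0.0)/2 = 1.75 m; q_2 = 0.91 × 0.25 × 1.75 = 0.3981 m³/s
w_3 = (8.5 − 1.4)/2 = 3.55 m; q_3 = 0.81 × 0.32 × 3.55 = 0.9202 m³/s
w_4 = (10.7 − 3.5)/2 = 3.6 m; q_4 = 0.93 × 0.29 × 3.6 = 0.9709 m³/s
w_5 = (12.1 − 8.5)/2 = 1.8 m; q_5 = 0.83 × 0.19 × 1.8 = 0.2839 m³/s
Stations 1, 6 contribute zero (depth or velocity is 0).
Q = Σ qᵢ = 2.573 m³/s

2.57 m³/s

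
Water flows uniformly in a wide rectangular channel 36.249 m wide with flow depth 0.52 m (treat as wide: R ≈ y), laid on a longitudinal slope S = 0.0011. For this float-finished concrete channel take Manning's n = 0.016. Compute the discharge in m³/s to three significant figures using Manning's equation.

A = b·y = 36.249 × 0.52 = 18.85 m²
Wide channel: R ≈ y = 0.52 m
Q = (1/n)·A·R^(2/3)·S^(1/2) = (1/0.016) × 18.85 × 0.5200^(2/3) × 0.0011^(1/2) = 25.27 m³/s

25.3 m³/s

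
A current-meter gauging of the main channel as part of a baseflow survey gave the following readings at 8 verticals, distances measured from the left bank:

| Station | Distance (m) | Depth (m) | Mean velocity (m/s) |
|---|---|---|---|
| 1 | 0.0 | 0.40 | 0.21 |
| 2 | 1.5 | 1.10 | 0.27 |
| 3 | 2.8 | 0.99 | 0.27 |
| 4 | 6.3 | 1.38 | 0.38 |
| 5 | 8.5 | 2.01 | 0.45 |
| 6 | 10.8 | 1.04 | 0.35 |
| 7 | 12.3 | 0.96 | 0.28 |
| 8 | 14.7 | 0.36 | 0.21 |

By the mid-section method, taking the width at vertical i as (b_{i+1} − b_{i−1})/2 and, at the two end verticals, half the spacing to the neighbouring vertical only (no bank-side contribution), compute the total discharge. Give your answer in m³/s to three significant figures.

5.96 m³/s

w_1 = (1.5 − 0.0)/2 = 0.75 m; q_1 = 0.21 × 0.40 × 0.75 = 0.06300 m³/s
w_2 = (2.8 − 0.0)/2 = 1.4 m; q_2 = 0.27 × 1.10 × 1.4 = 0.4158 m³/s
w_3 = (6.3 − 1.5)/2 = 2.4 m; q_3 = 0.27 × 0.99 × 2.4 = 0.6415 m³/s
w_4 = (8.5 − 2.8)/2 = 2.85 m; q_4 = 0.38 × 1.38 × 2.85 = 1.495 m³/s
w_5 = (10.8 − 6.3)/2 = 2.25 m; q_5 = 0.45 × 2.01 × 2.25 = 2.035 m³/s
w_6 = (12.3 − 8.5)/2 = 1.9 m; q_6 = 0.35 × 1.04 × 1.9 = 0.6916 m³/s
w_7 = (14.7 − 10.8)/2 = 1.95 m; q_7 = 0.28 × 0.96 × 1.95 = 0.5242 m³/s
w_8 = (14.7 − 12.3)/2 = 1.2 m; q_8 = 0.21 × 0.36 × 1.2 = 0.09072 m³/s
Q = Σ qᵢ = 5.956 m³/s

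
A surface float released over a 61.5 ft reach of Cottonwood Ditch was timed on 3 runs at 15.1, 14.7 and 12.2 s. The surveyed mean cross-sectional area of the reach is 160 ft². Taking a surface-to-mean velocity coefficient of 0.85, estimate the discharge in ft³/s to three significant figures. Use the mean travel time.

t̄ = (15.1 + 14.7 + 12.2) / 3 = 14 s
v_surface = L / t̄ = 61.5 / 14 = 4.393 ft/s
v_mean = 0.85 × 4.393 = 3.734 ft/s
Q = A × v_mean = 160 × 3.734 = 597.4 ft³/s

597 ft³/s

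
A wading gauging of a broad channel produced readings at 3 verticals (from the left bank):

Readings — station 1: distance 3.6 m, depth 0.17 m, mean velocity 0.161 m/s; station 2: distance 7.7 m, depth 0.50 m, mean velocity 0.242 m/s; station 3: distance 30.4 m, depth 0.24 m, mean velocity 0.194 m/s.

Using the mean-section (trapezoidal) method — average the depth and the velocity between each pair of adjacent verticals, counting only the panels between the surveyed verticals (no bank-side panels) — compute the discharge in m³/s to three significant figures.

Panel 1-2: Δb = 4.1 m, d̄ = (0.17+0.50)/2 = 0.335, v̄ = (0.161+0.242)/2 = 0.2015 → q = 4.1×0.335×0.2015 = 0.2768 m³/s
Panel 2-3: Δb = 22.7 m, d̄ = (0.50+0.24)/2 = 0.37, v̄ = (0.242+0.194)/2 = 0.218 → q = 22.7×0.37×0.218 = 1.831 m³/s
Q = Σ q = 2.108 m³/s

2.11 m³/s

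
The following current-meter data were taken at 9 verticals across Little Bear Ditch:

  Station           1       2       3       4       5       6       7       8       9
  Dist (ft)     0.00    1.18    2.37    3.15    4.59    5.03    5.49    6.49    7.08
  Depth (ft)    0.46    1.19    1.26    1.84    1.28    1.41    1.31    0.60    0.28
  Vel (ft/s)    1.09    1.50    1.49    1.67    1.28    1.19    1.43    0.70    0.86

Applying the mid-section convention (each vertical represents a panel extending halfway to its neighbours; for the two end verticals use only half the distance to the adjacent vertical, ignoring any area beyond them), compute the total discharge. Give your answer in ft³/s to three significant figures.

11.7 ft³/s

w_1 = (1.18 − 0.00)/2 = 0.59 ft; q_1 = 1.09 × 0.46 × 0.59 = 0.2958 ft³/s
w_2 = (2.37 − 0.00)/2 = 1.185 ft; q_2 = 1.50 × 1.19 × 1.185 = 2.115 ft³/s
w_3 = (3.15 − 1.18)/2 = 0.985 ft; q_3 = 1.49 × 1.26 × 0.985 = 1.849 ft³/s
w_4 = (4.59 − 2.37)/2 = 1.11 ft; q_4 = 1.67 × 1.84 × 1.11 = 3.411 ft³/s
w_5 = (5.03 − 3.15)/2 = 0.94 ft; q_5 = 1.28 × 1.28 × 0.94 = 1.540 ft³/s
w_6 = (5.49 − 4.59)/2 = 0.45 ft; q_6 = 1.19 × 1.41 × 0.45 = 0.7551 ft³/s
w_7 = (6.49 − 5.03)/2 = 0.73 ft; q_7 = 1.43 × 1.31 × 0.73 = 1.368 ft³/s
w_8 = (7.08 − 5.49)/2 = 0.795 ft; q_8 = 0.70 × 0.60 × 0.795 = 0.3339 ft³/s
w_9 = (7.08 − 6.49)/2 = 0.295 ft; q_9 = 0.86 × 0.28 × 0.295 = 0.07104 ft³/s
Q = Σ qᵢ = 11.74 ft³/s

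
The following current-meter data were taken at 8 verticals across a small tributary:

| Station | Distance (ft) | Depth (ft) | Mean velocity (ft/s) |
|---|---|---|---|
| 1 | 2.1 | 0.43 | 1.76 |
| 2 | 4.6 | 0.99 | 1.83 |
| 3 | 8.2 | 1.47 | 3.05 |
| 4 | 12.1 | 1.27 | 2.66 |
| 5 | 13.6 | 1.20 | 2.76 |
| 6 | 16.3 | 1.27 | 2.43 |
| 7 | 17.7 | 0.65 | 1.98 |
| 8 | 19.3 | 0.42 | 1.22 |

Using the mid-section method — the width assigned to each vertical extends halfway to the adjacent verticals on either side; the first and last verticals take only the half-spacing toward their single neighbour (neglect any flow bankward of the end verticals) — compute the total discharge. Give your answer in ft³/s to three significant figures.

48.0 ft³/s

w_1 = (4.6 − 2.1)/2 = 1.25 ft; q_1 = 1.76 × 0.43 × 1.25 = 0.9460 ft³/s
w_2 = (8.2 − 2.1)/2 = 3.05 ft; q_2 = 1.83 × 0.99 × 3.05 = 5.526 ft³/s
w_3 = (12.1 − 4.6)/2 = 3.75 ft; q_3 = 3.05 × 1.47 × 3.75 = 16.81 ft³/s
w_4 = (13.6 − 8.2)/2 = 2.7 ft; q_4 = 2.66 × 1.27 × 2.7 = 9.121 ft³/s
w_5 = (16.3 − 12.1)/2 = 2.1 ft; q_5 = 2.76 × 1.20 × 2.1 = 6.955 ft³/s
w_6 = (17.7 − 13.6)/2 = 2.05 ft; q_6 = 2.43 × 1.27 × 2.05 = 6.327 ft³/s
w_7 = (19.3 − 16.3)/2 = 1.5 ft; q_7 = 1.98 × 0.65 × 1.5 = 1.931 ft³/s
w_8 = (19.3 − 17.7)/2 = 0.8 ft; q_8 = 1.22 × 0.42 × 0.8 = 0.4099 ft³/s
Q = Σ qᵢ = 48.03 ft³/s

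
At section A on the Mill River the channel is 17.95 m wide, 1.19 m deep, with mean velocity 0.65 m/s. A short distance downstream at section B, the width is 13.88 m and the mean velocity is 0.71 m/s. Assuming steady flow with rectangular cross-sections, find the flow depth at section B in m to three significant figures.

Q = A₁V₁ = (17.95×1.19) × 0.65 = 13.88 m³/s
d₂ = Q/(b₂ V₂) = 13.88/(13.88×0.71) = 1.409 m

1.41 m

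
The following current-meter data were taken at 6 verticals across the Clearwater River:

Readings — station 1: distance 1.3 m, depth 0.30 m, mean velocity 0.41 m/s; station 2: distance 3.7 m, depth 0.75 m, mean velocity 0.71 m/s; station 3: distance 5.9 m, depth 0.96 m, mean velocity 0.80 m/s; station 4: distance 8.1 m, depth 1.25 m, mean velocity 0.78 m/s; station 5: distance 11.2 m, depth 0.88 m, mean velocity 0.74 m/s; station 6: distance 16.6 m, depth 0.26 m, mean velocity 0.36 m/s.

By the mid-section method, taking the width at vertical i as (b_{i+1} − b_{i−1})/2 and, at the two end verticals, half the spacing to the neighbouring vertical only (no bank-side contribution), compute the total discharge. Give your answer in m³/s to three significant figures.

8.67 m³/s

w_1 = (3.7 − 1.3)/2 = 1.2 m; q_1 = 0.41 × 0.30 × 1.2 = 0.1476 m³/s
w_2 = (5.9 − 1.3)/2 = 2.3 m; q_2 = 0.71 × 0.75 × 2.3 = 1.225 m³/s
w_3 = (8.1 − 3.7)/2 = 2.2 m; q_3 = 0.80 × 0.96 × 2.2 = 1.690 m³/s
w_4 = (11.2 − 5.9)/2 = 2.65 m; q_4 = 0.78 × 1.25 × 2.65 = 2.584 m³/s
w_5 = (16.6 − 8.1)/2 = 4.25 m; q_5 = 0.74 × 0.88 × 4.25 = 2.768 m³/s
w_6 = (16.6 − 11.2)/2 = 2.7 m; q_6 = 0.36 × 0.26 × 2.7 = 0.2527 m³/s
Q = Σ qᵢ = 8.666 m³/s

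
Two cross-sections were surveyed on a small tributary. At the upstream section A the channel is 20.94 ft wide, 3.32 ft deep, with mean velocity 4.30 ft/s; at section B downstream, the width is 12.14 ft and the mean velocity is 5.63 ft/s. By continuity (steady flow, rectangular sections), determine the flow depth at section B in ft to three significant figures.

Q = A₁V₁ = (20.94×3.32) × 4.30 = 298.9 ft³/s
d₂ = Q/(b₂ V₂) = 298.9/(12.14×5.63) = 4.374 ft

4.37 ft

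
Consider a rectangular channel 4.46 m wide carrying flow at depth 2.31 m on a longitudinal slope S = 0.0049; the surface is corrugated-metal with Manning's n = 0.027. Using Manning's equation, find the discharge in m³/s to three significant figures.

A = b·y = 4.46 × 2.31 = 10.30 m²
P = b + 2y = 4.46 + 2×2.31 = 9.080 m
R = A/P = 10.30/9.080 = 1.135 m
Q = (1/n)·A·R^(2/3)·S^(1/2) = (1/0.027) × 10.30 × 1.135^(2/3) × 0.0049^(1/2) = 29.06 m³/s

29.1 m³/s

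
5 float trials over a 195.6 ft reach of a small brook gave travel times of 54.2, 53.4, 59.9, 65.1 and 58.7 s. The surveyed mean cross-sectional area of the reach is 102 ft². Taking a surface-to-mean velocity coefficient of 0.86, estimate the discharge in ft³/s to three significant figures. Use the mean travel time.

295 ft³/s

t̄ = (54.2 + 53.4 + 59.9 + 65.1 + 58.7) / 5 = 58.26 s
v_surface = L / t̄ = 195.6 / 58.26 = 3.357 ft/s
v_mean = 0.86 × 3.357 = 2.887 ft/s
Q = A × v_mean = 102 × 2.887 = 294.5 ft³/s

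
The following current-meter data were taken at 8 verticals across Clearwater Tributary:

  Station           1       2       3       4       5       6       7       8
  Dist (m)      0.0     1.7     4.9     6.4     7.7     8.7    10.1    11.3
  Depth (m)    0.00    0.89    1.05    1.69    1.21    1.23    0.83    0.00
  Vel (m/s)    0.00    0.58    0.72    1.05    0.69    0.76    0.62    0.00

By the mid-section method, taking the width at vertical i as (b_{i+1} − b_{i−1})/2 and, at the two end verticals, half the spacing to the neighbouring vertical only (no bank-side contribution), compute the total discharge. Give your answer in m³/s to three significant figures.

w_2 = (4.9 − 0.0)/2 = 2.45 m; q_2 = 0.58 × 0.89 × 2.45 = 1.265 m³/s
w_3 = (6.4 − 1.7)/2 = 2.35 m; q_3 = 0.72 × 1.05 × 2.35 = 1.777 m³/s
w_4 = (7.7 − 4.9)/2 = 1.4 m; q_4 = 1.05 × 1.69 × 1.4 = 2.484 m³/s
w_5 = (8.7 − 6.4)/2 = 1.15 m; q_5 = 0.69 × 1.21 × 1.15 = 0.9601 m³/s
w_6 = (10.1 − 7.7)/2 = 1.2 m; q_6 = 0.76 × 1.23 × 1.2 = 1.122 m³/s
w_7 = (11.3 − 8.7)/2 = 1.3 m; q_7 = 0.62 × 0.83 × 1.3 = 0.6690 m³/s
Stations 1, 8 contribute zero (depth or velocity is 0).
Q = Σ qᵢ = 8.276 m³/s

8.28 m³/s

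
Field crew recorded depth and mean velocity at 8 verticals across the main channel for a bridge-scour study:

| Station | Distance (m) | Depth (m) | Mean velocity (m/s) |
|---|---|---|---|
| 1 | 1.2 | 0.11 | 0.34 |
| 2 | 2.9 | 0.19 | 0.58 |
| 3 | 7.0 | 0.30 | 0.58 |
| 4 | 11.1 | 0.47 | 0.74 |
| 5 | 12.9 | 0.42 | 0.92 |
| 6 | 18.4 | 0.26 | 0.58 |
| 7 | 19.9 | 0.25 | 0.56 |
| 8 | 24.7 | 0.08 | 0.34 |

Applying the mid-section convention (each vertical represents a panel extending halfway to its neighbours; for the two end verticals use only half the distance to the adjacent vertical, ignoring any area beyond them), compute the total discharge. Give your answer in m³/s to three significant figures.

w_1 = (2.9 − 1.2)/2 = 0.85 m; q_1 = 0.34 × 0.11 × 0.85 = 0.03179 m³/s
w_2 = (7.0 − 1.2)/2 = 2.9 m; q_2 = 0.58 × 0.19 × 2.9 = 0.3196 m³/s
w_3 = (11.1 − 2.9)/2 = 4.1 m; q_3 = 0.58 × 0.30 × 4.1 = 0.7134 m³/s
w_4 = (12.9 − 7.0)/2 = 2.95 m; q_4 = 0.74 × 0.47 × 2.95 = 1.026 m³/s
w_5 = (18.4 − 11.1)/2 = 3.65 m; q_5 = 0.92 × 0.42 × 3.65 = 1.410 m³/s
w_6 = (19.9 − 12.9)/2 = 3.5 m; q_6 = 0.58 × 0.26 × 3.5 = 0.5278 m³/s
w_7 = (24.7 − 18.4)/2 = 3.15 m; q_7 = 0.56 × 0.25 × 3.15 = 0.4410 m³/s
w_8 = (24.7 − 19.9)/2 = 2.4 m; q_8 = 0.34 × 0.08 × 2.4 = 0.06528 m³/s
Q = Σ qᵢ = 4.535 m³/s

4.54 m³/s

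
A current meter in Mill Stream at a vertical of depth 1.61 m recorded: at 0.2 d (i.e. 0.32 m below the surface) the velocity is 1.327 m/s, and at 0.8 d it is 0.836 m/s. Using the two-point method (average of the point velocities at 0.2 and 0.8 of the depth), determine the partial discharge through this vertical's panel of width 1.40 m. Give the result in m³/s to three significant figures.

2.44 m³/s

v̄ = (1.327 + 0.836) / 2 = 1.082 m/s
q = v̄ × d × w = 1.082 × 1.61 × 1.40 = 2.438 m³/s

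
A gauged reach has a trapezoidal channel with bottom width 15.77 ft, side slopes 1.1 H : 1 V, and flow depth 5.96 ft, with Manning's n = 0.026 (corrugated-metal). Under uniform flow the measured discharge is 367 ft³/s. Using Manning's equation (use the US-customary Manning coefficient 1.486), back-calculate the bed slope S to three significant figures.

0.000370

A = (b + z·y)·y = (15.77 + 1.1×5.96)×5.96 = 133.1 ft²
P = b + 2y√(1+z²) = 15.77 + 2×5.96×√(1+1.1²) = 33.49 ft
R = A/P = 133.1/33.49 = 3.973 ft
S = (Q·n / (1.486·A·R^(2/3)))² = (367×0.026 / (1.486×133.1×2.509))² = 0.0003701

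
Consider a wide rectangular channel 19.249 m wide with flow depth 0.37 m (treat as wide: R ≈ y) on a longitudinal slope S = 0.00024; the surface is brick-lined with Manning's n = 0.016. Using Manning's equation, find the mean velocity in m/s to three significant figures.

A = b·y = 19.249 × 0.37 = 7.122 m²
Wide channel: R ≈ y = 0.37 m
Q = (1/n)·A·R^(2/3)·S^(1/2) = (1/0.016) × 7.122 × 0.3700^(2/3) × 0.00024^(1/2) = 3.554 m³/s
V = Q/A = 3.554/7.122 = 0.4990 m/s

0.499 m/s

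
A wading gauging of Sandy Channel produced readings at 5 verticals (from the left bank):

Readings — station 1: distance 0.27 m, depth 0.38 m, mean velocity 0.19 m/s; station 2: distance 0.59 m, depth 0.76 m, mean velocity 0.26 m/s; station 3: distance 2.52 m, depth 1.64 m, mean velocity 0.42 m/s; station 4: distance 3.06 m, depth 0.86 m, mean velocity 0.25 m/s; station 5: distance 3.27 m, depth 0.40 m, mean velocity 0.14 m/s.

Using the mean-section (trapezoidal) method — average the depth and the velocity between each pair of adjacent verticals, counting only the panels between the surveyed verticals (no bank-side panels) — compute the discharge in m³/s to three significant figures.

Panel 1-2: Δb = 0.32 m, d̄ = (0.38+0.76)/2 = 0.57, v̄ = (0.19+0.26)/2 = 0.225 → q = 0.32×0.57×0.225 = 0.04104 m³/s
Panel 2-3: Δb = 1.93 m, d̄ = (0.76+1.64)/2 = 1.2, v̄ = (0.26+0.42)/2 = 0.34 → q = 1.93×1.2×0.34 = 0.7874 m³/s
Panel 3-4: Δb = 0.54 m, d̄ = (1.64+0.86)/2 = 1.25, v̄ = (0.42+0.25)/2 = 0.335 → q = 0.54×1.25×0.335 = 0.2261 m³/s
Panel 4-5: Δb = 0.21 m, d̄ = (0.86+0.40)/2 = 0.63, v̄ = (0.25+0.14)/2 = 0.195 → q = 0.21×0.63×0.195 = 0.02580 m³/s
Q = Σ q = 1.080 m³/s

1.08 m³/s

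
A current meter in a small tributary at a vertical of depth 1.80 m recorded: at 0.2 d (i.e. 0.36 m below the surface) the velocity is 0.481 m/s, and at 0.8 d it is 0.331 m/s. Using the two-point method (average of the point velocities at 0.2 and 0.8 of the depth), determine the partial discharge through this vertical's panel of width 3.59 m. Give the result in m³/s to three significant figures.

v̄ = (0.481 + 0.331) / 2 = 0.4060 m/s
q = v̄ × d × w = 0.4060 × 1.80 × 3.59 = 2.624 m³/s

2.62 m³/s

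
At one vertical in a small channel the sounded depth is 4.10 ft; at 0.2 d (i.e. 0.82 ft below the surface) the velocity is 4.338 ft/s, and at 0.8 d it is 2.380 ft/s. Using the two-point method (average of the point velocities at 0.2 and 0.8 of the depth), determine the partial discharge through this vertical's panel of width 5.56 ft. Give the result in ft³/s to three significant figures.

76.6 ft³/s

v̄ = (4.338 + 2.380) / 2 = 3.359 ft/s
q = v̄ × d × w = 3.359 × 4.10 × 5.56 = 76.57 ft³/s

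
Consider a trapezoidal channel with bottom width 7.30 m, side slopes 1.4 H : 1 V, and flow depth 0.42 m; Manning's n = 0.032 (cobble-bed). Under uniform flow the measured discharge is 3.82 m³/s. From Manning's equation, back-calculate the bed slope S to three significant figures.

A = (b + z·y)·y = (7.30 + 1.4×0.42)×0.42 = 3.313 m²
P = b + 2y√(1+z²) = 7.30 + 2×0.42×√(1+1.4²) = 8.745 m
R = A/P = 3.313/8.745 = 0.3788 m
S = (Q·n / (1·A·R^(2/3)))² = (3.82×0.032 / (1×3.313×0.5236))² = 0.004967

0.00497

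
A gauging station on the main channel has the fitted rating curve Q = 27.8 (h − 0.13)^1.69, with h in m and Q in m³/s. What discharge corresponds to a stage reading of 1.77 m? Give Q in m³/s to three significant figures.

64.1 m³/s

Q = 27.8 × (1.77 − 0.13)^1.69 = 27.8 × 1.64^1.69 = 64.14 m³/s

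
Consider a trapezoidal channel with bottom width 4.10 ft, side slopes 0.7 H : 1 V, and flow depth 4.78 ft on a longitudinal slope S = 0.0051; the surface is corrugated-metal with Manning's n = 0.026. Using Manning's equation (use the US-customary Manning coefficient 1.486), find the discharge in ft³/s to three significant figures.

A = (b + z·y)·y = (4.10 + 0.7×4.78)×4.78 = 35.59 ft²
P = b + 2y√(1+z²) = 4.10 + 2×4.78×√(1+0.7²) = 15.77 ft
R = A/P = 35.59/15.77 = 2.257 ft
Q = (1.486/n)·A·R^(2/3)·S^(1/2) = (1.486/0.026) × 35.59 × 2.257^(2/3) × 0.0051^(1/2) = 250.0 ft³/s

250 ft³/s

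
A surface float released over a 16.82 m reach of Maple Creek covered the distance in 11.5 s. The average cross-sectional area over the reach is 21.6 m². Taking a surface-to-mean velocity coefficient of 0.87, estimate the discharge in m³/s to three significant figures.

v_surface = L / t̄ = 16.82 / 11.5 = 1.463 m/s
v_mean = 0.87 × 1.463 = 1.272 m/s
Q = A × v_mean = 21.6 × 1.272 = 27.49 m³/s

27.5 m³/s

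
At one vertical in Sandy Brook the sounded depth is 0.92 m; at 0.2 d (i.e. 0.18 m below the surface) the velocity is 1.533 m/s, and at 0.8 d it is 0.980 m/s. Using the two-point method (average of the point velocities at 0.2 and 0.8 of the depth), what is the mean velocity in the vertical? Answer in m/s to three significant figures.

1.26 m/s

v̄ = (1.533 + 0.980) / 2 = 1.257 m/s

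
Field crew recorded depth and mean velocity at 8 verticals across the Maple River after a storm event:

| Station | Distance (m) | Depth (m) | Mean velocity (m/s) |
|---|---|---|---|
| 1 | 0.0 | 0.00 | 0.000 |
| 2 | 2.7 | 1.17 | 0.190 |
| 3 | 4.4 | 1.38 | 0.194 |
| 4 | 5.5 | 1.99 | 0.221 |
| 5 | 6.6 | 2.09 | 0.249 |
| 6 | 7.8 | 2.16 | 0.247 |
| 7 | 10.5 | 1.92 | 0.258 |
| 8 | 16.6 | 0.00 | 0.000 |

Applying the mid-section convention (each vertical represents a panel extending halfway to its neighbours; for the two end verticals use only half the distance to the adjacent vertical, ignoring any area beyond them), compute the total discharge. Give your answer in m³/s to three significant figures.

w_2 = (4.4 − 0.0)/2 = 2.2 m; q_2 = 0.190 × 1.17 × 2.2 = 0.4891 m³/s
w_3 = (5.5 − 2.7)/2 = 1.4 m; q_3 = 0.194 × 1.38 × 1.4 = 0.3748 m³/s
w_4 = (6.6 − 4.4)/2 = 1.1 m; q_4 = 0.221 × 1.99 × 1.1 = 0.4838 m³/s
w_5 = (7.8 − 5.5)/2 = 1.15 m; q_5 = 0.249 × 2.09 × 1.15 = 0.5985 m³/s
w_6 = (10.5 − 6.6)/2 = 1.95 m; q_6 = 0.247 × 2.16 × 1.95 = 1.040 m³/s
w_7 = (16.6 − 7.8)/2 = 4.4 m; q_7 = 0.258 × 1.92 × 4.4 = 2.180 m³/s
Stations 1, 8 contribute zero (depth or velocity is 0).
Q = Σ qᵢ = 5.166 m³/s

5.17 m³/s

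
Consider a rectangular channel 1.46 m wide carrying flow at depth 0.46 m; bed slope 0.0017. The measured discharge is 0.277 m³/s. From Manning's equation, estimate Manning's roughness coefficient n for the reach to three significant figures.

0.0430

A = b·y = 1.46 × 0.46 = 0.6716 m²
P = b + 2y = 1.46 + 2×0.46 = 2.380 m
R = A/P = 0.6716/2.380 = 0.2822 m
n = (1/Q)·A·R^(2/3)·S^(1/2) = (1/0.277) × 0.6716 × 0.4302 × 0.04123 = 0.04301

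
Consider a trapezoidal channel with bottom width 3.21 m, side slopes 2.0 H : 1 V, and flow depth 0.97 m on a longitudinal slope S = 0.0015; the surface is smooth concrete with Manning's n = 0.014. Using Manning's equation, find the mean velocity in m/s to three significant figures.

A = (b + z·y)·y = (3.21 + 2.0×0.97)×0.97 = 4.996 m²
P = b + 2y√(1+z²) = 3.21 + 2×0.97×√(1+2.0²) = 7.548 m
R = A/P = 4.996/7.548 = 0.6618 m
Q = (1/n)·A·R^(2/3)·S^(1/2) = (1/0.014) × 4.996 × 0.6618^(2/3) × 0.0015^(1/2) = 10.50 m³/s
V = Q/A = 10.50/4.996 = 2.101 m/s

2.10 m/s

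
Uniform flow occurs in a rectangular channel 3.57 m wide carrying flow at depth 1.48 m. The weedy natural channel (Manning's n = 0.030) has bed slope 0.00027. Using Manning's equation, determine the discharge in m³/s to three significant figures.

A = b·y = 3.57 × 1.48 = 5.284 m²
P = b + 2y = 3.57 + 2×1.48 = 6.530 m
R = A/P = 5.284/6.530 = 0.8091 m
Q = (1/n)·A·R^(2/3)·S^(1/2) = (1/0.030) × 5.284 × 0.8091^(2/3) × 0.00027^(1/2) = 2.513 m³/s

2.51 m³/s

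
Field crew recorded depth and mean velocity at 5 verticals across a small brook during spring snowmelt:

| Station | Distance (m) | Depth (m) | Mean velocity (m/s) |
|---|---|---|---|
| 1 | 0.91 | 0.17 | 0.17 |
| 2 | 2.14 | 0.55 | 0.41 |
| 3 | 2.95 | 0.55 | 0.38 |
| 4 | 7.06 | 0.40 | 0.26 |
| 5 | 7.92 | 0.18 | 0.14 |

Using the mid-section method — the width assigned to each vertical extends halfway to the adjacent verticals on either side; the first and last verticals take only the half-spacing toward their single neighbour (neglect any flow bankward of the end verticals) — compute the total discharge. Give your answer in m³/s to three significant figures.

w_1 = (2.14 − 0.91)/2 = 0.615 m; q_1 = 0.17 × 0.17 × 0.615 = 0.01777 m³/s
w_2 = (2.95 − 0.91)/2 = 1.02 m; q_2 = 0.41 × 0.55 × 1.02 = 0.2300 m³/s
w_3 = (7.06 − 2.14)/2 = 2.46 m; q_3 = 0.38 × 0.55 × 2.46 = 0.5141 m³/s
w_4 = (7.92 − 2.95)/2 = 2.485 m; q_4 = 0.26 × 0.40 × 2.485 = 0.2584 m³/s
w_5 = (7.92 − 7.06)/2 = 0.43 m; q_5 = 0.14 × 0.18 × 0.43 = 0.01084 m³/s
Q = Σ qᵢ = 1.031 m³/s

1.03 m³/s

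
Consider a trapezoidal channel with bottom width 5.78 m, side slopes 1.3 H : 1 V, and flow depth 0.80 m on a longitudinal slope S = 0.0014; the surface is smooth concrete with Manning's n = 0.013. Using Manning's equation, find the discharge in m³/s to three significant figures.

A = (b + z·y)·y = (5.78 + 1.3×0.80)×0.80 = 5.456 m²
P = b + 2y√(1+z²) = 5.78 + 2×0.80×√(1+1.3²) = 8.404 m
R = A/P = 5.456/8.404 = 0.6492 m
Q = (1/n)·A·R^(2/3)·S^(1/2) = (1/0.013) × 5.456 × 0.6492^(2/3) × 0.0014^(1/2) = 11.77 m³/s

11.8 m³/s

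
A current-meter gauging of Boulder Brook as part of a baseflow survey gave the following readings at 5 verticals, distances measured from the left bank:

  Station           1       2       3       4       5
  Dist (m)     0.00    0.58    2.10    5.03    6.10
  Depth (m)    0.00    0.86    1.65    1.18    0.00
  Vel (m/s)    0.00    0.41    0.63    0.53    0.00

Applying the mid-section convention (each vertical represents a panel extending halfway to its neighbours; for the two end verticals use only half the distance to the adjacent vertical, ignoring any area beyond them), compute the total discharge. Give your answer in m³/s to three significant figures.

3.93 m³/s

w_2 = (2.10 − 0.00)/2 = 1.05 m; q_2 = 0.41 × 0.86 × 1.05 = 0.3702 m³/s
w_3 = (5.03 − 0.58)/2 = 2.225 m; q_3 = 0.63 × 1.65 × 2.225 = 2.313 m³/s
w_4 = (6.10 − 2.10)/2 = 2 m; q_4 = 0.53 × 1.18 × 2 = 1.251 m³/s
Stations 1, 5 contribute zero (depth or velocity is 0).
Q = Σ qᵢ = 3.934 m³/s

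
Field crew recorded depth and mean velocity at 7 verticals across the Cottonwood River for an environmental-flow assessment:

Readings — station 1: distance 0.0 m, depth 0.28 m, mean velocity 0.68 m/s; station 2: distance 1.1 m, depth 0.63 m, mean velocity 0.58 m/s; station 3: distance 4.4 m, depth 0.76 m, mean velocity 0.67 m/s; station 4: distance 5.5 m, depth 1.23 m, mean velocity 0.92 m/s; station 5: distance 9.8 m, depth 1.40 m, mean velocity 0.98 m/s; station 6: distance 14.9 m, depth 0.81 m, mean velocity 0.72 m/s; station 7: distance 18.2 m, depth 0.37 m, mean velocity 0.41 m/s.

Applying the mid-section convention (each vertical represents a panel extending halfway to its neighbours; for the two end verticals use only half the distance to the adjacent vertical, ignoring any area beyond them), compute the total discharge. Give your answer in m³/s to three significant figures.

14.2 m³/s

w_1 = (1.1 − 0.0)/2 = 0.55 m; q_1 = 0.68 × 0.28 × 0.55 = 0.1047 m³/s
w_2 = (4.4 − 0.0)/2 = 2.2 m; q_2 = 0.58 × 0.63 × 2.2 = 0.8039 m³/s
w_3 = (5.5 − 1.1)/2 = 2.2 m; q_3 = 0.67 × 0.76 × 2.2 = 1.120 m³/s
w_4 = (9.8 − 4.4)/2 = 2.7 m; q_4 = 0.92 × 1.23 × 2.7 = 3.055 m³/s
w_5 = (14.9 − 5.5)/2 = 4.7 m; q_5 = 0.98 × 1.40 × 4.7 = 6.448 m³/s
w_6 = (18.2 − 9.8)/2 = 4.2 m; q_6 = 0.72 × 0.81 × 4.2 = 2.449 m³/s
w_7 = (18.2 − 14.9)/2 = 1.65 m; q_7 = 0.41 × 0.37 × 1.65 = 0.2503 m³/s
Q = Σ qᵢ = 14.23 m³/s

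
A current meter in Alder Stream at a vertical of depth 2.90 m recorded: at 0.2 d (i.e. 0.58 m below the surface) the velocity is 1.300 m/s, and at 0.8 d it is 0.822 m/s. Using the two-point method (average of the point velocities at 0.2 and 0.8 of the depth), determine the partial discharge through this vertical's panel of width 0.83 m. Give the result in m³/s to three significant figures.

v̄ = (1.300 + 0.822) / 2 = 1.061 m/s
q = v̄ × d × w = 1.061 × 2.90 × 0.83 = 2.554 m³/s

2.55 m³/s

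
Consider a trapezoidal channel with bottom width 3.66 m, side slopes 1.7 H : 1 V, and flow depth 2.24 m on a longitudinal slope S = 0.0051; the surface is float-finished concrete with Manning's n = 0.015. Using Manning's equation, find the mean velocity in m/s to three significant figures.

5.78 m/s

A = (b + z·y)·y = (3.66 + 1.7×2.24)×2.24 = 16.73 m²
P = b + 2y√(1+z²) = 3.66 + 2×2.24×√(1+1.7²) = 12.50 m
R = A/P = 16.73/12.50 = 1.339 m
Q = (1/n)·A·R^(2/3)·S^(1/2) = (1/0.015) × 16.73 × 1.339^(2/3) × 0.0051^(1/2) = 96.74 m³/s
V = Q/A = 96.74/16.73 = 5.783 m/s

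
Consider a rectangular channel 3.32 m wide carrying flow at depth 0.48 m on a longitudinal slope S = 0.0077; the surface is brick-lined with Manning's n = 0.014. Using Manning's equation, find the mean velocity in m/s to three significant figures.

A = b·y = 3.32 × 0.48 = 1.594 m²
P = b + 2y = 3.32 + 2×0.48 = 4.280 m
R = A/P = 1.594/4.280 = 0.3723 m
Q = (1/n)·A·R^(2/3)·S^(1/2) = (1/0.014) × 1.594 × 0.3723^(2/3) × 0.0077^(1/2) = 5.170 m³/s
V = Q/A = 5.170/1.594 = 3.244 m/s

3.24 m/s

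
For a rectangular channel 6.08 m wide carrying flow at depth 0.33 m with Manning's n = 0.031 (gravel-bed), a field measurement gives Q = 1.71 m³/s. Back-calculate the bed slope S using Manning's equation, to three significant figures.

0.00351

A = b·y = 6.08 × 0.33 = 2.006 m²
P = b + 2y = 6.08 + 2×0.33 = 6.740 m
R = A/P = 2.006/6.740 = 0.2977 m
S = (Q·n / (1·A·R^(2/3)))² = (1.71×0.031 / (1×2.006×0.4458))² = 0.003512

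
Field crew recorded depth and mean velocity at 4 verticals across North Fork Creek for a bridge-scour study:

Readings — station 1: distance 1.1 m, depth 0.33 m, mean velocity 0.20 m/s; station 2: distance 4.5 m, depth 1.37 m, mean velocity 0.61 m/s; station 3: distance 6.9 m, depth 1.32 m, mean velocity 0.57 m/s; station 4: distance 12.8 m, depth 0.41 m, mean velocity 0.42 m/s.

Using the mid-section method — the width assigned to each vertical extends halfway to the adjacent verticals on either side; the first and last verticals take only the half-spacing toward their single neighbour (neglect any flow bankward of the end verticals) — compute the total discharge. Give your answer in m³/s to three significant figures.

w_1 = (4.5 − 1.1)/2 = 1.7 m; q_1 = 0.20 × 0.33 × 1.7 = 0.1122 m³/s
w_2 = (6.9 − 1.1)/2 = 2.9 m; q_2 = 0.61 × 1.37 × 2.9 = 2.424 m³/s
w_3 = (12.8 − 4.5)/2 = 4.15 m; q_3 = 0.57 × 1.32 × 4.15 = 3.122 m³/s
w_4 = (12.8 − 6.9)/2 = 2.95 m; q_4 = 0.42 × 0.41 × 2.95 = 0.5080 m³/s
Q = Σ qᵢ = 6.166 m³/s

6.17 m³/s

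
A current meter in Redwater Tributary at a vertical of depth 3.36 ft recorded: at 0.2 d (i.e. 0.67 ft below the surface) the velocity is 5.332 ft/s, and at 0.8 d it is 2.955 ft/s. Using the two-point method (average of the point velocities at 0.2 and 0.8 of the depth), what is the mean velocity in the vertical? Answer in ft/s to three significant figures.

v̄ = (5.332 + 2.955) / 2 = 4.144 ft/s

4.14 ft/s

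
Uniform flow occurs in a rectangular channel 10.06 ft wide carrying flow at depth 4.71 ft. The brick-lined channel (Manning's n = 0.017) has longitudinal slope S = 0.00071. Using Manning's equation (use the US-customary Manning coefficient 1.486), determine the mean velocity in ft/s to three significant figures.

A = b·y = 10.06 × 4.71 = 47.38 ft²
P = b + 2y = 10.06 + 2×4.71 = 19.48 ft
R = A/P = 47.38/19.48 = 2.432 ft
Q = (1.486/n)·A·R^(2/3)·S^(1/2) = (1.486/0.017) × 47.38 × 2.432^(2/3) × 0.00071^(1/2) = 199.6 ft³/s
V = Q/A = 199.6/47.38 = 4.213 ft/s

4.21 ft/s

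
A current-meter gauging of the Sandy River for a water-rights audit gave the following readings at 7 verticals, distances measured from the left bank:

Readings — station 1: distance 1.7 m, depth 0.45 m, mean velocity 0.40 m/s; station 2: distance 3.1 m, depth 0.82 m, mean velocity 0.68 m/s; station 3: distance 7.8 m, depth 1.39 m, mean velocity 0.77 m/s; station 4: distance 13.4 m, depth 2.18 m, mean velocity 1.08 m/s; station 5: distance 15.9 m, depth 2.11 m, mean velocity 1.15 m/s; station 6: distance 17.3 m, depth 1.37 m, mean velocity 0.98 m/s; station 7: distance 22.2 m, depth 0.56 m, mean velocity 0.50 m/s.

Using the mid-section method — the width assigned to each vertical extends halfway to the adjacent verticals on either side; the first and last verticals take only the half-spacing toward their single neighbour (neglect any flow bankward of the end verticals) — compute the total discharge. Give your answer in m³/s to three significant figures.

w_1 = (3.1 − 1.7)/2 = 0.7 m; q_1 = 0.40 × 0.45 × 0.7 = 0.1260 m³/s
w_2 = (7.8 − 1.7)/2 = 3.05 m; q_2 = 0.68 × 0.82 × 3.05 = 1.701 m³/s
w_3 = (13.4 − 3.1)/2 = 5.15 m; q_3 = 0.77 × 1.39 × 5.15 = 5.512 m³/s
w_4 = (15.9 − 7.8)/2 = 4.05 m; q_4 = 1.08 × 2.18 × 4.05 = 9.535 m³/s
w_5 = (17.3 − 13.4)/2 = 1.95 m; q_5 = 1.15 × 2.11 × 1.95 = 4.732 m³/s
w_6 = (22.2 − 15.9)/2 = 3.15 m; q_6 = 0.98 × 1.37 × 3.15 = 4.229 m³/s
w_7 = (22.2 − 17.3)/2 = 2.45 m; q_7 = 0.50 × 0.56 × 2.45 = 0.6860 m³/s
Q = Σ qᵢ = 26.52 m³/s

26.5 m³/s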